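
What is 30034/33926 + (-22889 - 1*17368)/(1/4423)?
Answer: -3020375973676/16963 ≈ -1.7806e+8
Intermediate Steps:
30034/33926 + (-22889 - 1*17368)/(1/4423) = 30034*(1/33926) + (-22889 - 17368)/(1/4423) = 15017/16963 - 40257*4423 = 15017/16963 - 178056711 = -3020375973676/16963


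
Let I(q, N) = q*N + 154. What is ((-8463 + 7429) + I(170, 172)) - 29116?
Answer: -756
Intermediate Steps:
I(q, N) = 154 + N*q (I(q, N) = N*q + 154 = 154 + N*q)
((-8463 + 7429) + I(170, 172)) - 29116 = ((-8463 + 7429) + (154 + 172*170)) - 29116 = (-1034 + (154 + 29240)) - 29116 = (-1034 + 29394) - 29116 = 28360 - 29116 = -756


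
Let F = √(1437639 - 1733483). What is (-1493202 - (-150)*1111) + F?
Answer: -1326552 + 2*I*√73961 ≈ -1.3266e+6 + 543.92*I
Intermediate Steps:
F = 2*I*√73961 (F = √(-295844) = 2*I*√73961 ≈ 543.92*I)
(-1493202 - (-150)*1111) + F = (-1493202 - (-150)*1111) + 2*I*√73961 = (-1493202 - 1*(-166650)) + 2*I*√73961 = (-1493202 + 166650) + 2*I*√73961 = -1326552 + 2*I*√73961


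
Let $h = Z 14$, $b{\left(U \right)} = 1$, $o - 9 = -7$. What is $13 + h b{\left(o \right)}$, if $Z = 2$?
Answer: $41$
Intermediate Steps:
$o = 2$ ($o = 9 - 7 = 2$)
$h = 28$ ($h = 2 \cdot 14 = 28$)
$13 + h b{\left(o \right)} = 13 + 28 \cdot 1 = 13 + 28 = 41$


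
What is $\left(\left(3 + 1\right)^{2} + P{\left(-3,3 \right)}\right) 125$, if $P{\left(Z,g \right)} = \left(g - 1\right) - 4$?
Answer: $1750$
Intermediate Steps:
$P{\left(Z,g \right)} = -5 + g$ ($P{\left(Z,g \right)} = \left(-1 + g\right) - 4 = -5 + g$)
$\left(\left(3 + 1\right)^{2} + P{\left(-3,3 \right)}\right) 125 = \left(\left(3 + 1\right)^{2} + \left(-5 + 3\right)\right) 125 = \left(4^{2} - 2\right) 125 = \left(16 - 2\right) 125 = 14 \cdot 125 = 1750$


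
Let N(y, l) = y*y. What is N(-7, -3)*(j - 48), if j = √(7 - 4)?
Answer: -2352 + 49*√3 ≈ -2267.1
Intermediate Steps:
N(y, l) = y²
j = √3 ≈ 1.7320
N(-7, -3)*(j - 48) = (-7)²*(√3 - 48) = 49*(-48 + √3) = -2352 + 49*√3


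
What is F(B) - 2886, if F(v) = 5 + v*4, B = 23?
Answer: -2789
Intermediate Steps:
F(v) = 5 + 4*v
F(B) - 2886 = (5 + 4*23) - 2886 = (5 + 92) - 2886 = 97 - 2886 = -2789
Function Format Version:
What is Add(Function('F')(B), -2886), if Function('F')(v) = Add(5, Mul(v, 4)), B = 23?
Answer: -2789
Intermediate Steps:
Function('F')(v) = Add(5, Mul(4, v))
Add(Function('F')(B), -2886) = Add(Add(5, Mul(4, 23)), -2886) = Add(Add(5, 92), -2886) = Add(97, -2886) = -2789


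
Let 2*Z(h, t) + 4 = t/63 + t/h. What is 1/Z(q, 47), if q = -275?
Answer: -17325/29668 ≈ -0.58396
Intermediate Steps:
Z(h, t) = -2 + t/126 + t/(2*h) (Z(h, t) = -2 + (t/63 + t/h)/2 = -2 + (t/126 + t/(2*h)) = -2 + t/126 + t/(2*h))
1/Z(q, 47) = 1/(-2 + (1/126)*47 + (1/2)*47/(-275)) = 1/(-2 + 47/126 + (1/2)*47*(-1/275)) = 1/(-2 + 47/126 - 47/550) = 1/(-29668/17325) = -17325/29668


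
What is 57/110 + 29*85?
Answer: 271207/110 ≈ 2465.5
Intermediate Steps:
57/110 + 29*85 = 57*(1/110) + 2465 = 57/110 + 2465 = 271207/110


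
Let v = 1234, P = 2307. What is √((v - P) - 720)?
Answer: I*√1793 ≈ 42.344*I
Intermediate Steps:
√((v - P) - 720) = √((1234 - 1*2307) - 720) = √((1234 - 2307) - 720) = √(-1073 - 720) = √(-1793) = I*√1793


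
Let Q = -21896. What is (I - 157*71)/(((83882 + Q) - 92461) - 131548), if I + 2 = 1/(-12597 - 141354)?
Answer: 1716399700/24943602873 ≈ 0.068811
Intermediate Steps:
I = -307903/153951 (I = -2 + 1/(-12597 - 141354) = -2 + 1/(-153951) = -2 - 1/153951 = -307903/153951 ≈ -2.0000)
(I - 157*71)/(((83882 + Q) - 92461) - 131548) = (-307903/153951 - 157*71)/(((83882 - 21896) - 92461) - 131548) = (-307903/153951 - 11147)/((61986 - 92461) - 131548) = -1716399700/(153951*(-30475 - 131548)) = -1716399700/153951/(-162023) = -1716399700/153951*(-1/162023) = 1716399700/24943602873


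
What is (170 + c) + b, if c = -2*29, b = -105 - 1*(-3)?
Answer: 10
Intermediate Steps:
b = -102 (b = -105 + 3 = -102)
c = -58
(170 + c) + b = (170 - 58) - 102 = 112 - 102 = 10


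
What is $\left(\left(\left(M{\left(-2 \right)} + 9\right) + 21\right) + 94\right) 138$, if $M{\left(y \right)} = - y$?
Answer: $17388$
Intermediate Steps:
$\left(\left(\left(M{\left(-2 \right)} + 9\right) + 21\right) + 94\right) 138 = \left(\left(\left(\left(-1\right) \left(-2\right) + 9\right) + 21\right) + 94\right) 138 = \left(\left(\left(2 + 9\right) + 21\right) + 94\right) 138 = \left(\left(11 + 21\right) + 94\right) 138 = \left(32 + 94\right) 138 = 126 \cdot 138 = 17388$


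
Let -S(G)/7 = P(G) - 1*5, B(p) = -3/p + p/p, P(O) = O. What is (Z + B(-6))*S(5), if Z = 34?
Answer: 0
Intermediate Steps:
B(p) = 1 - 3/p (B(p) = -3/p + 1 = 1 - 3/p)
S(G) = 35 - 7*G (S(G) = -7*(G - 1*5) = -7*(G - 5) = -7*(-5 + G) = 35 - 7*G)
(Z + B(-6))*S(5) = (34 + (-3 - 6)/(-6))*(35 - 7*5) = (34 - ⅙*(-9))*(35 - 35) = (34 + 3/2)*0 = (71/2)*0 = 0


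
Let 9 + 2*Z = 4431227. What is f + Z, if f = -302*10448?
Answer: -939687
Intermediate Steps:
Z = 2215609 (Z = -9/2 + (½)*4431227 = -9/2 + 4431227/2 = 2215609)
f = -3155296
f + Z = -3155296 + 2215609 = -939687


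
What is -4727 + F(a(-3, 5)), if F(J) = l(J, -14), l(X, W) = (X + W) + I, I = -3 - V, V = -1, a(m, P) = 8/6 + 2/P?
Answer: -71119/15 ≈ -4741.3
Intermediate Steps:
a(m, P) = 4/3 + 2/P (a(m, P) = 8*(⅙) + 2/P = 4/3 + 2/P)
I = -2 (I = -3 - 1*(-1) = -3 + 1 = -2)
l(X, W) = -2 + W + X (l(X, W) = (X + W) - 2 = (W + X) - 2 = -2 + W + X)
F(J) = -16 + J (F(J) = -2 - 14 + J = -16 + J)
-4727 + F(a(-3, 5)) = -4727 + (-16 + (4/3 + 2/5)) = -4727 + (-16 + (4/3 + 2*(⅕))) = -4727 + (-16 + (4/3 + ⅖)) = -4727 + (-16 + 26/15) = -4727 - 214/15 = -71119/15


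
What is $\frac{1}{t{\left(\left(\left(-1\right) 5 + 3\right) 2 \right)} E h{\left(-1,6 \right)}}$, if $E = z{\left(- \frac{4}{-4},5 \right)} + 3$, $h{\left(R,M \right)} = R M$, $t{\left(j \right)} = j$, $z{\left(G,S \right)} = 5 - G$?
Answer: $\frac{1}{168} \approx 0.0059524$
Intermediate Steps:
$h{\left(R,M \right)} = M R$
$E = 7$ ($E = \left(5 - - \frac{4}{-4}\right) + 3 = \left(5 - \left(-4\right) \left(- \frac{1}{4}\right)\right) + 3 = \left(5 - 1\right) + 3 = 4 + 3 = 7$)
$\frac{1}{t{\left(\left(\left(-1\right) 5 + 3\right) 2 \right)} E h{\left(-1,6 \right)}} = \frac{1}{\left(\left(-1\right) 5 + 3\right) 2 \cdot 7 \cdot 6 \left(-1\right)} = \frac{1}{\left(-5 + 3\right) 2 \cdot 7 \left(-6\right)} = \frac{1}{\left(-2\right) 2 \cdot 7 \left(-6\right)} = \frac{1}{\left(-4\right) 7 \left(-6\right)} = \frac{1}{\left(-28\right) \left(-6\right)} = \frac{1}{168}$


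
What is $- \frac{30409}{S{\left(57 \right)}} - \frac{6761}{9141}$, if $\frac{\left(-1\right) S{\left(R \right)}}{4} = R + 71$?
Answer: $\frac{274507037}{4680192} \approx 58.653$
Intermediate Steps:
$S{\left(R \right)} = -284 - 4 R$ ($S{\left(R \right)} = - 4 \left(R + 71\right) = - 4 \left(71 + R\right) = -284 - 4 R$)
$- \frac{30409}{S{\left(57 \right)}} - \frac{6761}{9141} = - \frac{30409}{-284 - 228} - \frac{6761}{9141} = - \frac{30409}{-512} - \frac{6761}{9141} = \left(-30409\right) \left(- \frac{1}{512}\right) - \frac{6761}{9141} = \frac{30409}{512} - \frac{6761}{9141} = \frac{274507037}{4680192}$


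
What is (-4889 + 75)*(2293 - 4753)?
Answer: 11842440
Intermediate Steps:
(-4889 + 75)*(2293 - 4753) = -4814*(-2460) = 11842440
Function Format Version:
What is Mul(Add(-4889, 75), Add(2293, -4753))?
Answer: 11842440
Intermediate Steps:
Mul(Add(-4889, 75), Add(2293, -4753)) = Mul(-4814, -2460) = 11842440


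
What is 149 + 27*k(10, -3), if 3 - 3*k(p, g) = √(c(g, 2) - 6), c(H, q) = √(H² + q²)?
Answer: 176 - 9*√(-6 + √13) ≈ 176.0 - 13.927*I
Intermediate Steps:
k(p, g) = 1 - √(-6 + √(4 + g²))/3 (k(p, g) = 1 - √(√(g² + 2²) - 6)/3 = 1 - √(√(g² + 4) - 6)/3 = 1 - √(√(4 + g²) - 6)/3 = 1 - √(-6 + √(4 + g²))/3)
149 + 27*k(10, -3) = 149 + 27*(1 - √(-6 + √(4 + (-3)²))/3) = 149 + 27*(1 - √(-6 + √(4 + 9))/3) = 149 + 27*(1 - √(-6 + √13)/3) = 149 + (27 - 9*√(-6 + √13)) = 176 - 9*√(-6 + √13)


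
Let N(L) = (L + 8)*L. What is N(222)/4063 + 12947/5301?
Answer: 323272721/21537963 ≈ 15.009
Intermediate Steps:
N(L) = L*(8 + L) (N(L) = (8 + L)*L = L*(8 + L))
N(222)/4063 + 12947/5301 = (222*(8 + 222))/4063 + 12947/5301 = (222*230)*(1/4063) + 12947*(1/5301) = 51060*(1/4063) + 12947/5301 = 51060/4063 + 12947/5301 = 323272721/21537963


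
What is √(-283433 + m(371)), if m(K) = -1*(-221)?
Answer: 6*I*√7867 ≈ 532.18*I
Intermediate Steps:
m(K) = 221
√(-283433 + m(371)) = √(-283433 + 221) = √(-283212) = 6*I*√7867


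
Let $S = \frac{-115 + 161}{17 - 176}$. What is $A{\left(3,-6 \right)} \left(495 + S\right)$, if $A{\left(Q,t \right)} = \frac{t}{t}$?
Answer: $\frac{78659}{159} \approx 494.71$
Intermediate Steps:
$S = - \frac{46}{159}$ ($S = \frac{46}{-159} = 46 \left(- \frac{1}{159}\right) = - \frac{46}{159} \approx -0.28931$)
$A{\left(Q,t \right)} = 1$
$A{\left(3,-6 \right)} \left(495 + S\right) = 1 \left(495 - \frac{46}{159}\right) = 1 \cdot \frac{78659}{159} = \frac{78659}{159}$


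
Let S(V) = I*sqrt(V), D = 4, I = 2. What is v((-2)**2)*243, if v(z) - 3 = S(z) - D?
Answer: 729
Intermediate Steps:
S(V) = 2*sqrt(V)
v(z) = -1 + 2*sqrt(z) (v(z) = 3 + (2*sqrt(z) - 1*4) = 3 + (2*sqrt(z) - 4) = 3 + (-4 + 2*sqrt(z)) = -1 + 2*sqrt(z))
v((-2)**2)*243 = (-1 + 2*sqrt((-2)**2))*243 = (-1 + 2*sqrt(4))*243 = (-1 + 2*2)*243 = (-1 + 4)*243 = 3*243 = 729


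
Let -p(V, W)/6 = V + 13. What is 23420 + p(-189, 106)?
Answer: 24476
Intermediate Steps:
p(V, W) = -78 - 6*V (p(V, W) = -6*(V + 13) = -6*(13 + V) = -78 - 6*V)
23420 + p(-189, 106) = 23420 + (-78 - 6*(-189)) = 23420 + (-78 + 1134) = 23420 + 1056 = 24476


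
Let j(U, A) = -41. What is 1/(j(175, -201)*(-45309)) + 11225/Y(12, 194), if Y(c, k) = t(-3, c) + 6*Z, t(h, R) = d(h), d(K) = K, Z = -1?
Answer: -6950778172/5573007 ≈ -1247.2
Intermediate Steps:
t(h, R) = h
Y(c, k) = -9 (Y(c, k) = -3 + 6*(-1) = -3 - 6 = -9)
1/(j(175, -201)*(-45309)) + 11225/Y(12, 194) = 1/(-41*(-45309)) + 11225/(-9) = -1/41*(-1/45309) + 11225*(-1/9) = 1/1857669 - 11225/9 = -6950778172/5573007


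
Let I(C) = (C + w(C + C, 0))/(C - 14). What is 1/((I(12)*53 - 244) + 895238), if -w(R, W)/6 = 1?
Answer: 1/894835 ≈ 1.1175e-6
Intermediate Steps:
w(R, W) = -6 (w(R, W) = -6*1 = -6)
I(C) = (-6 + C)/(-14 + C) (I(C) = (C - 6)/(C - 14) = (-6 + C)/(-14 + C))
1/((I(12)*53 - 244) + 895238) = 1/((((-6 + 12)/(-14 + 12))*53 - 244) + 895238) = 1/(((6/(-2))*53 - 244) + 895238) = 1/((-½*6*53 - 244) + 895238) = 1/((-3*53 - 244) + 895238) = 1/((-159 - 244) + 895238) = 1/(-403 + 895238) = 1/894835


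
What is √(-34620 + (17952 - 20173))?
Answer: I*√36841 ≈ 191.94*I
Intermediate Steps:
√(-34620 + (17952 - 20173)) = √(-34620 - 2221) = √(-36841) = I*√36841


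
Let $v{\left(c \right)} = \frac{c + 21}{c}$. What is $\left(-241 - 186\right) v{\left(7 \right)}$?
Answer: $-1708$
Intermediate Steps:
$v{\left(c \right)} = \frac{21 + c}{c}$
$\left(-241 - 186\right) v{\left(7 \right)} = \left(-241 - 186\right) \frac{21 + 7}{7} = - 427 \cdot \frac{1}{7} \cdot 28 = \left(-427\right) 4 = -1708$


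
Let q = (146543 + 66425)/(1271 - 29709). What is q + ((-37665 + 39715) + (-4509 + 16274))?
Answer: 196329001/14219 ≈ 13808.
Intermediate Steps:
q = -106484/14219 (q = 212968/(-28438) = 212968*(-1/28438) = -106484/14219 ≈ -7.4889)
q + ((-37665 + 39715) + (-4509 + 16274)) = -106484/14219 + ((-37665 + 39715) + (-4509 + 16274)) = -106484/14219 + (2050 + 11765) = -106484/14219 + 13815 = 196329001/14219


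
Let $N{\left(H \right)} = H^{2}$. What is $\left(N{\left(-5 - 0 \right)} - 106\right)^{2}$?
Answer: $6561$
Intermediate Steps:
$\left(N{\left(-5 - 0 \right)} - 106\right)^{2} = \left(\left(-5 - 0\right)^{2} - 106\right)^{2} = \left(\left(-5 + 0\right)^{2} - 106\right)^{2} = \left(\left(-5\right)^{2} - 106\right)^{2} = \left(25 - 106\right)^{2} = \left(-81\right)^{2} = 6561$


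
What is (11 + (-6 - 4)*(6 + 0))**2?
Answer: 2401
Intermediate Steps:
(11 + (-6 - 4)*(6 + 0))**2 = (11 - 10*6)**2 = (11 - 60)**2 = (-49)**2 = 2401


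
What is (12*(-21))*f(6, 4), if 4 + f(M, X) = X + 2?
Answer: -504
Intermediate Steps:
f(M, X) = -2 + X (f(M, X) = -4 + (X + 2) = -4 + (2 + X) = -2 + X)
(12*(-21))*f(6, 4) = (12*(-21))*(-2 + 4) = -252*2 = -504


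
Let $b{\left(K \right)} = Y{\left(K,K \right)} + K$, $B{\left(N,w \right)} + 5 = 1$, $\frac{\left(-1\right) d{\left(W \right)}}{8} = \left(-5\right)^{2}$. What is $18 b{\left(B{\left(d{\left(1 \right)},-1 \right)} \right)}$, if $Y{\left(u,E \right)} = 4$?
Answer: $0$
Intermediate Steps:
$d{\left(W \right)} = -200$ ($d{\left(W \right)} = - 8 \left(-5\right)^{2} = \left(-8\right) 25 = -200$)
$B{\left(N,w \right)} = -4$ ($B{\left(N,w \right)} = -5 + 1 = -4$)
$b{\left(K \right)} = 4 + K$
$18 b{\left(B{\left(d{\left(1 \right)},-1 \right)} \right)} = 18 \left(4 - 4\right) = 18 \cdot 0 = 0$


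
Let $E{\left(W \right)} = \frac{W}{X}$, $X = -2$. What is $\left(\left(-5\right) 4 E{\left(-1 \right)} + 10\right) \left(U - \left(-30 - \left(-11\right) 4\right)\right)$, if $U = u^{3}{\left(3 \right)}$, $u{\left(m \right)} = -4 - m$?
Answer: $0$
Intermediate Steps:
$E{\left(W \right)} = - \frac{W}{2}$ ($E{\left(W \right)} = \frac{W}{-2} = W \left(- \frac{1}{2}\right) = - \frac{W}{2}$)
$U = -343$ ($U = \left(-4 - 3\right)^{3} = \left(-7\right)^{3} = -343$)
$\left(\left(-5\right) 4 E{\left(-1 \right)} + 10\right) \left(U - \left(-30 - \left(-11\right) 4\right)\right) = \left(\left(-5\right) 4 \left(\left(- \frac{1}{2}\right) \left(-1\right)\right) + 10\right) \left(-343 - \left(-30 - \left(-11\right) 4\right)\right) = \left(\left(-20\right) \frac{1}{2} + 10\right) \left(-343 - \left(-30 - -44\right)\right) = \left(-10 + 10\right) \left(-343 - \left(-30 + 44\right)\right) = 0 \left(-343 - 14\right) = 0 \left(-357\right) = 0$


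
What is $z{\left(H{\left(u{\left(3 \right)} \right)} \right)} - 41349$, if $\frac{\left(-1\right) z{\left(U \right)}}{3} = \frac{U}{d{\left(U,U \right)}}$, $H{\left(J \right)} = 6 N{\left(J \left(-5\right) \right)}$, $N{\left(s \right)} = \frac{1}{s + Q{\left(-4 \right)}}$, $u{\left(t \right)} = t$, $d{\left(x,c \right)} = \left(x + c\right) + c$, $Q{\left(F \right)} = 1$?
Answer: $-41350$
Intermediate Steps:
$d{\left(x,c \right)} = x + 2 c$ ($d{\left(x,c \right)} = \left(c + x\right) + c = x + 2 c$)
$N{\left(s \right)} = \frac{1}{1 + s}$ ($N{\left(s \right)} = \frac{1}{s + 1} = \frac{1}{1 + s}$)
$H{\left(J \right)} = \frac{6}{1 - 5 J}$ ($H{\left(J \right)} = \frac{6}{1 + J \left(-5\right)} = \frac{6}{1 - 5 J}$)
$z{\left(U \right)} = -1$ ($z{\left(U \right)} = - 3 \frac{U}{U + 2 U} = - 3 \frac{U}{3 U} = - 3 U \frac{1}{3 U} = \left(-3\right) \frac{1}{3} = -1$)
$z{\left(H{\left(u{\left(3 \right)} \right)} \right)} - 41349 = -1 - 41349 = -41350$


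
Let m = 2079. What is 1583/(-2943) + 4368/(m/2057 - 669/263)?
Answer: -52695190601/18490869 ≈ -2849.8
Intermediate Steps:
1583/(-2943) + 4368/(m/2057 - 669/263) = 1583/(-2943) + 4368/(2079/2057 - 669/263) = 1583*(-1/2943) + 4368/(2079*(1/2057) - 669*1/263) = -1583/2943 + 4368/(189/187 - 669/263) = -1583/2943 + 4368/(-75396/49181) = -1583/2943 + 4368*(-49181/75396) = -1583/2943 - 17901884/6283 = -52695190601/18490869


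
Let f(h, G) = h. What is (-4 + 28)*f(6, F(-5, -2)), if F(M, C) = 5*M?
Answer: 144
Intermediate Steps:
(-4 + 28)*f(6, F(-5, -2)) = (-4 + 28)*6 = 24*6 = 144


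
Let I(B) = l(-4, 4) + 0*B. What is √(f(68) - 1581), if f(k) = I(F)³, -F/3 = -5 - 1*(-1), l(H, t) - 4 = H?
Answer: I*√1581 ≈ 39.762*I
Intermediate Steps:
l(H, t) = 4 + H
F = 12 (F = -3*(-5 - 1*(-1)) = -3*(-5 + 1) = -3*(-4) = 12)
I(B) = 0 (I(B) = (4 - 4) + 0*B = 0 + 0 = 0)
f(k) = 0 (f(k) = 0³ = 0)
√(f(68) - 1581) = √(0 - 1581) = √(-1581) = I*√1581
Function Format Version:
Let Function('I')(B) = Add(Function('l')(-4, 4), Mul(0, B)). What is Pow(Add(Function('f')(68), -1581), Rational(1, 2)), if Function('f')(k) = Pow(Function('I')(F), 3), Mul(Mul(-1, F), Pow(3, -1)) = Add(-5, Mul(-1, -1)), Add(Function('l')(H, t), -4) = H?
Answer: Mul(I, Pow(1581, Rational(1, 2))) ≈ Mul(39.762, I)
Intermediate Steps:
Function('l')(H, t) = Add(4, H)
F = 12 (F = Mul(-3, Add(-5, Mul(-1, -1))) = Mul(-3, Add(-5, 1)) = Mul(-3, -4) = 12)
Function('I')(B) = 0 (Function('I')(B) = Add(Add(4, -4), Mul(0, B)) = Add(0, 0) = 0)
Function('f')(k) = 0 (Function('f')(k) = Pow(0, 3) = 0)
Pow(Add(Function('f')(68), -1581), Rational(1, 2)) = Pow(Add(0, -1581), Rational(1, 2)) = Pow(-1581, Rational(1, 2)) = Mul(I, Pow(1581, Rational(1, 2)))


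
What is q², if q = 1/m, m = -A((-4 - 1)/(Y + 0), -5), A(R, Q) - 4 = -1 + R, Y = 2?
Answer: 4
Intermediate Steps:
A(R, Q) = 3 + R (A(R, Q) = 4 + (-1 + R) = 3 + R)
m = -½ (m = -(3 + (-4 - 1)/(2 + 0)) = -(3 - 5/2) = -1*½ = -½ ≈ -0.50000)
q = -2 (q = 1/(-½) = -2)
q² = (-2)² = 4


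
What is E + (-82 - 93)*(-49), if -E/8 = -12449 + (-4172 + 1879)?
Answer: 126511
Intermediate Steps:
E = 117936 (E = -8*(-12449 + (-4172 + 1879)) = -8*(-12449 - 2293) = -8*(-14742) = 117936)
E + (-82 - 93)*(-49) = 117936 + (-82 - 93)*(-49) = 117936 - 175*(-49) = 117936 + 8575 = 126511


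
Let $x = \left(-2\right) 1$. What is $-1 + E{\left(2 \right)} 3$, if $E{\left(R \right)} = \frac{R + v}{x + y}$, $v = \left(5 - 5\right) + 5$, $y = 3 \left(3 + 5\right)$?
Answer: $- \frac{1}{22} \approx -0.045455$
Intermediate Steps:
$y = 24$ ($y = 3 \cdot 8 = 24$)
$v = 5$ ($v = 0 + 5 = 5$)
$x = -2$
$E{\left(R \right)} = \frac{5}{22} + \frac{R}{22}$ ($E{\left(R \right)} = \frac{R + 5}{-2 + 24} = \frac{5 + R}{22} = \left(5 + R\right) \frac{1}{22} = \frac{5}{22} + \frac{R}{22}$)
$-1 + E{\left(2 \right)} 3 = -1 + \left(\frac{5}{22} + \frac{1}{22} \cdot 2\right) 3 = -1 + \left(\frac{5}{22} + \frac{1}{11}\right) 3 = -1 + \frac{7}{22} \cdot 3 = -1 + \frac{21}{22} = - \frac{1}{22}$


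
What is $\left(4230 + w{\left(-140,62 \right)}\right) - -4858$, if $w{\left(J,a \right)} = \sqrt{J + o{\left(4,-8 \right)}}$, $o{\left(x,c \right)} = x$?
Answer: $9088 + 2 i \sqrt{34} \approx 9088.0 + 11.662 i$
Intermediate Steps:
$w{\left(J,a \right)} = \sqrt{4 + J}$ ($w{\left(J,a \right)} = \sqrt{J + 4} = \sqrt{4 + J}$)
$\left(4230 + w{\left(-140,62 \right)}\right) - -4858 = \left(4230 + \sqrt{4 - 140}\right) - -4858 = \left(4230 + \sqrt{-136}\right) + \left(4875 - 17\right) = \left(4230 + 2 i \sqrt{34}\right) + 4858 = 9088 + 2 i \sqrt{34}$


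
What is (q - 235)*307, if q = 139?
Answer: -29472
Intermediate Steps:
(q - 235)*307 = (139 - 235)*307 = -96*307 = -29472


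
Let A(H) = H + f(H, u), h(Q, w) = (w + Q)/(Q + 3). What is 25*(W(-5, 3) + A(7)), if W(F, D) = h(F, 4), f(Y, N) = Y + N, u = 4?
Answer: 925/2 ≈ 462.50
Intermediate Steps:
f(Y, N) = N + Y
h(Q, w) = (Q + w)/(3 + Q)
W(F, D) = (4 + F)/(3 + F) (W(F, D) = (F + 4)/(3 + F) = (4 + F)/(3 + F))
A(H) = 4 + 2*H (A(H) = H + (4 + H) = 4 + 2*H)
25*(W(-5, 3) + A(7)) = 25*((4 - 5)/(3 - 5) + (4 + 2*7)) = 25*(-1/(-2) + (4 + 14)) = 25*(-1/2*(-1) + 18) = 25*(1/2 + 18) = 25*(37/2) = 925/2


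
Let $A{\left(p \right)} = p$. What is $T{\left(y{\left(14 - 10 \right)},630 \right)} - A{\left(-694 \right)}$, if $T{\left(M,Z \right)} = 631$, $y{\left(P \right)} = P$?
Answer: $1325$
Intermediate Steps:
$T{\left(y{\left(14 - 10 \right)},630 \right)} - A{\left(-694 \right)} = 631 - -694 = 631 + 694 = 1325$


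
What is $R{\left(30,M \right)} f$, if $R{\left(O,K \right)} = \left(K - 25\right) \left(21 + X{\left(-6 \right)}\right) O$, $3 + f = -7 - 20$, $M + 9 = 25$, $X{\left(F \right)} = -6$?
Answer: $121500$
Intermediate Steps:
$M = 16$ ($M = -9 + 25 = 16$)
$f = -30$ ($f = -3 - 27 = -30$)
$R{\left(O,K \right)} = O \left(-375 + 15 K\right)$ ($R{\left(O,K \right)} = \left(K - 25\right) \left(21 - 6\right) O = \left(-25 + K\right) 15 O = \left(-375 + 15 K\right) O = O \left(-375 + 15 K\right)$)
$R{\left(30,M \right)} f = 15 \cdot 30 \left(-25 + 16\right) \left(-30\right) = 15 \cdot 30 \left(-9\right) \left(-30\right) = \left(-4050\right) \left(-30\right) = 121500$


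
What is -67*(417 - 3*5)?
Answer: -26934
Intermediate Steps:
-67*(417 - 3*5) = -67*(417 - 15) = -67*402 = -26934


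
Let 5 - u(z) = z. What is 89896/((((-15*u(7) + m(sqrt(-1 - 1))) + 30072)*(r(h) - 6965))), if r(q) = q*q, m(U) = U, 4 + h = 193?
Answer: 338256174/3257085744367 - 11237*I*sqrt(2)/3257085744367 ≈ 0.00010385 - 4.8791e-9*I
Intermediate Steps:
u(z) = 5 - z
h = 189 (h = -4 + 193 = 189)
r(q) = q**2
89896/((((-15*u(7) + m(sqrt(-1 - 1))) + 30072)*(r(h) - 6965))) = 89896/((((-15*(5 - 1*7) + sqrt(-1 - 1)) + 30072)*(189**2 - 6965))) = 89896/((((-15*(5 - 7) + sqrt(-2)) + 30072)*(35721 - 6965))) = 89896/((((-15*(-2) + I*sqrt(2)) + 30072)*28756)) = 89896/((((30 + I*sqrt(2)) + 30072)*28756)) = 89896/(((30102 + I*sqrt(2))*28756)) = 89896/(865613112 + 28756*I*sqrt(2))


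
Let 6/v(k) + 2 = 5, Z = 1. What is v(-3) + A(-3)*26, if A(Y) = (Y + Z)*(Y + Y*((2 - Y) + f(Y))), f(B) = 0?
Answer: 938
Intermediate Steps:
v(k) = 2 (v(k) = 6/(-2 + 5) = 6/3 = 6*(1/3) = 2)
A(Y) = (1 + Y)*(Y + Y*(2 - Y)) (A(Y) = (Y + 1)*(Y + Y*((2 - Y) + 0)) = (1 + Y)*(Y + Y*(2 - Y)))
v(-3) + A(-3)*26 = 2 - 3*(3 - 1*(-3)**2 + 2*(-3))*26 = 2 - 3*(3 - 1*9 - 6)*26 = 2 - 3*(3 - 9 - 6)*26 = 2 - 3*(-12)*26 = 2 + 36*26 = 2 + 936 = 938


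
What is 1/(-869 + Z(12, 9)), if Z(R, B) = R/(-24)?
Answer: -2/1739 ≈ -0.0011501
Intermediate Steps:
Z(R, B) = -R/24 (Z(R, B) = R*(-1/24) = -R/24)
1/(-869 + Z(12, 9)) = 1/(-869 - 1/24*12) = 1/(-869 - 1/2) = 1/(-1739/2) = -2/1739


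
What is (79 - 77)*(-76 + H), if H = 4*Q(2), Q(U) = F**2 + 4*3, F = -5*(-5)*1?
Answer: 4944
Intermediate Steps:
F = 25 (F = 25*1 = 25)
Q(U) = 637 (Q(U) = 25**2 + 4*3 = 625 + 12 = 637)
H = 2548 (H = 4*637 = 2548)
(79 - 77)*(-76 + H) = (79 - 77)*(-76 + 2548) = 2*2472 = 4944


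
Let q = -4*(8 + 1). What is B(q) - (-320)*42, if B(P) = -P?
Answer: 13476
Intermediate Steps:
q = -36 (q = -4*9 = -36)
B(q) - (-320)*42 = -1*(-36) - (-320)*42 = 36 - 1*(-13440) = 36 + 13440 = 13476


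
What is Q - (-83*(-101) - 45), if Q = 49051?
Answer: 40713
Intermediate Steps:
Q - (-83*(-101) - 45) = 49051 - (-83*(-101) - 45) = 49051 - (8383 - 45) = 49051 - 1*8338 = 49051 - 8338 = 40713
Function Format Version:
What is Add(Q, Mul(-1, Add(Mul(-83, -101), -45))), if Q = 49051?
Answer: 40713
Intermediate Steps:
Add(Q, Mul(-1, Add(Mul(-83, -101), -45))) = Add(49051, Mul(-1, Add(Mul(-83, -101), -45))) = Add(49051, Mul(-1, Add(8383, -45))) = Add(49051, Mul(-1, 8338)) = Add(49051, -8338) = 40713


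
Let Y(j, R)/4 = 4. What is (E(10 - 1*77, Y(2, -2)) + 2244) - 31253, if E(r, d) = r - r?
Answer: -29009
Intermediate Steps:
Y(j, R) = 16 (Y(j, R) = 4*4 = 16)
E(r, d) = 0
(E(10 - 1*77, Y(2, -2)) + 2244) - 31253 = (0 + 2244) - 31253 = 2244 - 31253 = -29009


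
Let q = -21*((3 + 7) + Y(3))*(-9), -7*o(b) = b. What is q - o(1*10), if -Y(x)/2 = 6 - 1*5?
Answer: 10594/7 ≈ 1513.4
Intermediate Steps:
Y(x) = -2 (Y(x) = -2*(6 - 1*5) = -2*(6 - 5) = -2*1 = -2)
o(b) = -b/7
q = 1512 (q = -21*((3 + 7) - 2)*(-9) = -21*(10 - 2)*(-9) = -21*8*(-9) = -168*(-9) = 1512)
q - o(1*10) = 1512 - (-1)*1*10/7 = 1512 - (-1)*10/7 = 1512 - 1*(-10/7) = 1512 + 10/7 = 10594/7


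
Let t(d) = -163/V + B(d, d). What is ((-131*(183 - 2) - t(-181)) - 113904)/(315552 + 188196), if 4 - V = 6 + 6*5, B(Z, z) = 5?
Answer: -1468001/5373312 ≈ -0.27320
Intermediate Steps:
V = -32 (V = 4 - (6 + 6*5) = 4 - (6 + 30) = 4 - 1*36 = 4 - 36 = -32)
t(d) = 323/32 (t(d) = -163/(-32) + 5 = -163*(-1/32) + 5 = 163/32 + 5 = 323/32)
((-131*(183 - 2) - t(-181)) - 113904)/(315552 + 188196) = ((-131*(183 - 2) - 1*323/32) - 113904)/(315552 + 188196) = ((-131*181 - 323/32) - 113904)/503748 = ((-23711 - 323/32) - 113904)*(1/503748) = (-759075/32 - 113904)*(1/503748) = -4404003/32*1/503748 = -1468001/5373312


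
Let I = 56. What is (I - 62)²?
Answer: 36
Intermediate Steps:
(I - 62)² = (56 - 62)² = (-6)² = 36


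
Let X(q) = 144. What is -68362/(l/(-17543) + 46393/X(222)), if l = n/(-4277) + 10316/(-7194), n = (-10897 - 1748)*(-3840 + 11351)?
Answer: -126514851124517856/593891506901075 ≈ -213.03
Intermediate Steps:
n = -94976595 (n = -12645*7511 = -94976595)
l = 48801250207/2197767 (l = -94976595/(-4277) + 10316/(-7194) = -94976595*(-1/4277) + 10316*(-1/7194) = 13568085/611 - 5158/3597 = 48801250207/2197767 ≈ 22205.)
-68362/(l/(-17543) + 46393/X(222)) = -68362/((48801250207/2197767)/(-17543) + 46393/144) = -68362/((48801250207/2197767)*(-1/17543) + 46393*(1/144)) = -68362/(-48801250207/38555426481 + 46393/144) = -68362/593891506901075/1850660471088 = -68362*1850660471088/593891506901075 = -126514851124517856/593891506901075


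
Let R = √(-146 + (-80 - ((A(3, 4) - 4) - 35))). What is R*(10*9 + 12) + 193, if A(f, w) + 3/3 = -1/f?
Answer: 193 + 34*I*√1671 ≈ 193.0 + 1389.8*I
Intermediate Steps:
A(f, w) = -1 - 1/f
R = I*√1671/3 (R = √(-146 + (-80 - (((-1 - 1*3)/3 - 4) - 35))) = √(-146 + (-80 - (((-1 - 3)/3 - 4) - 35))) = √(-146 + (-80 - (((⅓)*(-4) - 4) - 35))) = √(-146 + (-80 - ((-4/3 - 4) - 35))) = √(-146 + (-80 - (-16/3 - 35))) = √(-146 + (-80 - 1*(-121/3))) = √(-146 + (-80 + 121/3)) = √(-146 - 119/3) = √(-557/3) = I*√1671/3 ≈ 13.626*I)
R*(10*9 + 12) + 193 = (I*√1671/3)*(10*9 + 12) + 193 = (I*√1671/3)*(90 + 12) + 193 = (I*√1671/3)*102 + 193 = 34*I*√1671 + 193 = 193 + 34*I*√1671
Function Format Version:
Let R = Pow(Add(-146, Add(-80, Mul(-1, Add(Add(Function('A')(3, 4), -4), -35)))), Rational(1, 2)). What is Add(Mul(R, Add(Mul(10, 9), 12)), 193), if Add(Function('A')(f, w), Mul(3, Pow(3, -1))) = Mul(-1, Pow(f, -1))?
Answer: Add(193, Mul(34, I, Pow(1671, Rational(1, 2)))) ≈ Add(193.00, Mul(1389.8, I))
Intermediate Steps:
Function('A')(f, w) = Add(-1, Mul(-1, Pow(f, -1)))
R = Mul(Rational(1, 3), I, Pow(1671, Rational(1, 2))) (R = Pow(Add(-146, Add(-80, Mul(-1, Add(Add(Mul(Pow(3, -1), Add(-1, Mul(-1, 3))), -4), -35)))), Rational(1, 2)) = Pow(Add(-146, Add(-80, Mul(-1, Add(Add(Mul(Rational(1, 3), Add(-1, -3)), -4), -35)))), Rational(1, 2)) = Pow(Add(-146, Add(-80, Mul(-1, Add(Add(Mul(Rational(1, 3), -4), -4), -35)))), Rational(1, 2)) = Pow(Add(-146, Add(-80, Mul(-1, Add(Add(Rational(-4, 3), -4), -35)))), Rational(1, 2)) = Pow(Add(-146, Add(-80, Mul(-1, Add(Rational(-16, 3), -35)))), Rational(1, 2)) = Pow(Add(-146, Add(-80, Mul(-1, Rational(-121, 3)))), Rational(1, 2)) = Pow(Add(-146, Add(-80, Rational(121, 3))), Rational(1, 2)) = Pow(Add(-146, Rational(-119, 3)), Rational(1, 2)) = Pow(Rational(-557, 3), Rational(1, 2)) = Mul(Rational(1, 3), I, Pow(1671, Rational(1, 2))) ≈ Mul(13.626, I))
Add(Mul(R, Add(Mul(10, 9), 12)), 193) = Add(Mul(Mul(Rational(1, 3), I, Pow(1671, Rational(1, 2))), Add(Mul(10, 9), 12)), 193) = Add(Mul(Mul(Rational(1, 3), I, Pow(1671, Rational(1, 2))), Add(90, 12)), 193) = Add(Mul(Mul(Rational(1, 3), I, Pow(1671, Rational(1, 2))), 102), 193) = Add(Mul(34, I, Pow(1671, Rational(1, 2))), 193) = Add(193, Mul(34, I, Pow(1671, Rational(1, 2))))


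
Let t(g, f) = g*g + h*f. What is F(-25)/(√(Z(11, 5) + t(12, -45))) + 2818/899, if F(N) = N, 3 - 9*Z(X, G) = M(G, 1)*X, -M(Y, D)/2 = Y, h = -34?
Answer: 2818/899 - 75*√15179/15179 ≈ 2.5258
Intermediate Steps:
M(Y, D) = -2*Y
Z(X, G) = ⅓ + 2*G*X/9 (Z(X, G) = ⅓ - (-2*G)*X/9 = ⅓ - (-2)*G*X/9 = ⅓ + 2*G*X/9)
t(g, f) = g² - 34*f (t(g, f) = g*g - 34*f = g² - 34*f)
F(-25)/(√(Z(11, 5) + t(12, -45))) + 2818/899 = -25/√((⅓ + (2/9)*5*11) + (12² - 34*(-45))) + 2818/899 = -25/√((⅓ + 110/9) + (144 + 1530)) + 2818*(1/899) = -25/√(113/9 + 1674) + 2818/899 = -25*3*√15179/15179 + 2818/899 = -75*√15179/15179 + 2818/899 = 2818/899 - 75*√15179/15179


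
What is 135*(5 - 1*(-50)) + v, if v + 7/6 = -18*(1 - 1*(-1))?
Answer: 44327/6 ≈ 7387.8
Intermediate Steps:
v = -223/6 (v = -7/6 - 18*(1 - 1*(-1)) = -7/6 - 18*(1 + 1) = -7/6 - 18*2 = -7/6 - 36 = -223/6 ≈ -37.167)
135*(5 - 1*(-50)) + v = 135*(5 - 1*(-50)) - 223/6 = 135*(5 + 50) - 223/6 = 135*55 - 223/6 = 7425 - 223/6 = 44327/6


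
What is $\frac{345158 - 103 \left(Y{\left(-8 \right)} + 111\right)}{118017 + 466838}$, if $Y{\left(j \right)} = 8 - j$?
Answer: $\frac{332077}{584855} \approx 0.56779$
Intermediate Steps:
$\frac{345158 - 103 \left(Y{\left(-8 \right)} + 111\right)}{118017 + 466838} = \frac{345158 - 103 \left(\left(8 - -8\right) + 111\right)}{118017 + 466838} = \frac{345158 - 103 \left(\left(8 + 8\right) + 111\right)}{584855} = \left(345158 - 103 \left(16 + 111\right)\right) \frac{1}{584855} = \left(345158 - 13081\right) \frac{1}{584855} = 332077 \cdot \frac{1}{584855} = \frac{332077}{584855}$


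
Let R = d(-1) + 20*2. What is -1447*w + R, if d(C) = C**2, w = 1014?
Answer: -1467217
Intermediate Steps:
R = 41 (R = (-1)**2 + 20*2 = 1 + 40 = 41)
-1447*w + R = -1447*1014 + 41 = -1467258 + 41 = -1467217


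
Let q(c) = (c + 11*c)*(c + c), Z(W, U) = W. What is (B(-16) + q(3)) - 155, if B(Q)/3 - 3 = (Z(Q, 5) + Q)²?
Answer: 3142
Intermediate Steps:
B(Q) = 9 + 12*Q² (B(Q) = 9 + 3*(Q + Q)² = 9 + 3*(2*Q)² = 9 + 3*(4*Q²) = 9 + 12*Q²)
q(c) = 24*c² (q(c) = (12*c)*(2*c) = 24*c²)
(B(-16) + q(3)) - 155 = ((9 + 12*(-16)²) + 24*3²) - 155 = ((9 + 12*256) + 24*9) - 155 = ((9 + 3072) + 216) - 155 = (3081 + 216) - 155 = 3297 - 155 = 3142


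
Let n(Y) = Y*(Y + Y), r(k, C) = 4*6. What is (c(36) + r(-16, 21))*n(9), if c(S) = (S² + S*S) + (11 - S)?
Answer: 419742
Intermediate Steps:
c(S) = 11 - S + 2*S² (c(S) = (S² + S²) + (11 - S) = 2*S² + (11 - S) = 11 - S + 2*S²)
r(k, C) = 24
n(Y) = 2*Y² (n(Y) = Y*(2*Y) = 2*Y²)
(c(36) + r(-16, 21))*n(9) = ((11 - 1*36 + 2*36²) + 24)*(2*9²) = ((11 - 36 + 2*1296) + 24)*(2*81) = ((11 - 36 + 2592) + 24)*162 = (2567 + 24)*162 = 2591*162 = 419742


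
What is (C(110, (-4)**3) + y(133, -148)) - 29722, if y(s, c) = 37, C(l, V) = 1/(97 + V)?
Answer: -979604/33 ≈ -29685.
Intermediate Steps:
(C(110, (-4)**3) + y(133, -148)) - 29722 = (1/(97 + (-4)**3) + 37) - 29722 = (1/(97 - 64) + 37) - 29722 = (1/33 + 37) - 29722 = 1222/33 - 29722 = -979604/33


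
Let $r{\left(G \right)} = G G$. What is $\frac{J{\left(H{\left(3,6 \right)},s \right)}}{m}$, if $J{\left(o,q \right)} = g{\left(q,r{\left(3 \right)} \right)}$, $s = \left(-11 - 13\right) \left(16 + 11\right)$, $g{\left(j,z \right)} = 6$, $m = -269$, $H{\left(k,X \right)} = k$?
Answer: $- \frac{6}{269} \approx -0.022305$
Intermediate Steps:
$r{\left(G \right)} = G^{2}$
$s = -648$ ($s = \left(-24\right) 27 = -648$)
$J{\left(o,q \right)} = 6$
$\frac{J{\left(H{\left(3,6 \right)},s \right)}}{m} = \frac{6}{-269} = 6 \left(- \frac{1}{269}\right) = - \frac{6}{269}$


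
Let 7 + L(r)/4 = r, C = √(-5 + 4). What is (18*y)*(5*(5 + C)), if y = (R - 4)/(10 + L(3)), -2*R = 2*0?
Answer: 300 + 60*I ≈ 300.0 + 60.0*I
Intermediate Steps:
C = I (C = √(-1) = I ≈ 1.0*I)
L(r) = -28 + 4*r
R = 0 (R = -0 = -½*0 = 0)
y = ⅔ (y = (0 - 4)/(10 + (-28 + 4*3)) = -4/(10 + (-28 + 12)) = -4/(10 - 16) = -4/(-6) = -4*(-⅙) = ⅔ ≈ 0.66667)
(18*y)*(5*(5 + C)) = (18*(⅔))*(5*(5 + I)) = 12*(25 + 5*I) = 300 + 60*I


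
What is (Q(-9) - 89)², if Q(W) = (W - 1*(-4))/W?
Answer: 633616/81 ≈ 7822.4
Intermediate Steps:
Q(W) = (4 + W)/W (Q(W) = (W + 4)/W = (4 + W)/W)
(Q(-9) - 89)² = ((4 - 9)/(-9) - 89)² = (-⅑*(-5) - 89)² = (5/9 - 89)² = (-796/9)² = 633616/81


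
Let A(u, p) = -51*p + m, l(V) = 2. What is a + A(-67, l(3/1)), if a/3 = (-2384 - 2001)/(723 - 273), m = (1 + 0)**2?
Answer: -3907/30 ≈ -130.23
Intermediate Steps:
m = 1 (m = 1**2 = 1)
A(u, p) = 1 - 51*p (A(u, p) = -51*p + 1 = 1 - 51*p)
a = -877/30 (a = 3*((-2384 - 2001)/(723 - 273)) = 3*(-4385/450) = 3*(-4385*1/450) = 3*(-877/90) = -877/30 ≈ -29.233)
a + A(-67, l(3/1)) = -877/30 + (1 - 51*2) = -877/30 + (1 - 102) = -877/30 - 101 = -3907/30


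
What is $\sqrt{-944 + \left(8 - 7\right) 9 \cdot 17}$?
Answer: $i \sqrt{791} \approx 28.125 i$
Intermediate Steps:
$\sqrt{-944 + \left(8 - 7\right) 9 \cdot 17} = \sqrt{-944 + 1 \cdot 9 \cdot 17} = \sqrt{-944 + 9 \cdot 17} = \sqrt{-944 + 153} = \sqrt{-791} = i \sqrt{791}$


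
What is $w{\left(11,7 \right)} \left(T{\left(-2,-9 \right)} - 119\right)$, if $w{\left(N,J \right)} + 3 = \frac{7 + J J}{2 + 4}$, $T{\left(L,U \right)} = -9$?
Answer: $- \frac{2432}{3} \approx -810.67$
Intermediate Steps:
$w{\left(N,J \right)} = - \frac{11}{6} + \frac{J^{2}}{6}$ ($w{\left(N,J \right)} = -3 + \frac{7 + J J}{2 + 4} = -3 + \frac{7 + J^{2}}{6} = -3 + \left(7 + J^{2}\right) \frac{1}{6} = -3 + \left(\frac{7}{6} + \frac{J^{2}}{6}\right) = - \frac{11}{6} + \frac{J^{2}}{6}$)
$w{\left(11,7 \right)} \left(T{\left(-2,-9 \right)} - 119\right) = \left(- \frac{11}{6} + \frac{7^{2}}{6}\right) \left(-9 - 119\right) = \left(- \frac{11}{6} + \frac{1}{6} \cdot 49\right) \left(-128\right) = \left(- \frac{11}{6} + \frac{49}{6}\right) \left(-128\right) = \frac{19}{3} \left(-128\right) = - \frac{2432}{3}$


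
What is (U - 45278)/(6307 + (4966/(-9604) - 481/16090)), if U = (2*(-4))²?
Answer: -873355658630/121815730507 ≈ -7.1695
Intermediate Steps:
U = 64 (U = (-8)² = 64)
(U - 45278)/(6307 + (4966/(-9604) - 481/16090)) = (64 - 45278)/(6307 + (4966/(-9604) - 481/16090)) = -45214/(6307 + (4966*(-1/9604) - 481*1/16090)) = -45214/(6307 + (-2483/4802 - 481/16090)) = -45214/(6307 - 10565308/19316045) = -45214/121815730507/19316045 = -45214*19316045/121815730507 = -873355658630/121815730507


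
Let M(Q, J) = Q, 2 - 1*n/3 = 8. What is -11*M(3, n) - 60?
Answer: -93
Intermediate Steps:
n = -18 (n = 6 - 3*8 = 6 - 24 = -18)
-11*M(3, n) - 60 = -11*3 - 60 = -33 - 60 = -93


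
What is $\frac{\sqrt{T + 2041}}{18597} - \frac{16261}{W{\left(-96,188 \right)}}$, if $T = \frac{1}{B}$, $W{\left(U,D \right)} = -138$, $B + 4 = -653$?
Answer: $\frac{707}{6} + \frac{2 \sqrt{24472082}}{4072743} \approx 117.84$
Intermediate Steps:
$B = -657$ ($B = -4 - 653 = -657$)
$T = - \frac{1}{657}$ ($T = \frac{1}{-657} = - \frac{1}{657} \approx -0.0015221$)
$\frac{\sqrt{T + 2041}}{18597} - \frac{16261}{W{\left(-96,188 \right)}} = \frac{\sqrt{- \frac{1}{657} + 2041}}{18597} - \frac{16261}{-138} = \sqrt{\frac{1340936}{657}} \cdot \frac{1}{18597} - - \frac{707}{6} = \frac{2 \sqrt{24472082}}{219} \cdot \frac{1}{18597} + \frac{707}{6} = \frac{2 \sqrt{24472082}}{4072743} + \frac{707}{6} = \frac{707}{6} + \frac{2 \sqrt{24472082}}{4072743}$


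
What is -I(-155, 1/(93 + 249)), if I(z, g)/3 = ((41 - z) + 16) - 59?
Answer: -459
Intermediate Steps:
I(z, g) = -6 - 3*z (I(z, g) = 3*(((41 - z) + 16) - 59) = 3*((57 - z) - 59) = 3*(-2 - z) = -6 - 3*z)
-I(-155, 1/(93 + 249)) = -(-6 - 3*(-155)) = -(-6 + 465) = -1*459 = -459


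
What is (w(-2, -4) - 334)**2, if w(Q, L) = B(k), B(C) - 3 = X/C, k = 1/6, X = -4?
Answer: 126025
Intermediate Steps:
k = 1/6 ≈ 0.16667
B(C) = 3 - 4/C
w(Q, L) = -21 (w(Q, L) = 3 - 4/1/6 = 3 - 4*6 = 3 - 24 = -21)
(w(-2, -4) - 334)**2 = (-21 - 334)**2 = (-355)**2 = 126025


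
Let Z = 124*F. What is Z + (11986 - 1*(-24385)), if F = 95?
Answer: 48151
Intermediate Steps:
Z = 11780 (Z = 124*95 = 11780)
Z + (11986 - 1*(-24385)) = 11780 + (11986 - 1*(-24385)) = 11780 + (11986 + 24385) = 11780 + 36371 = 48151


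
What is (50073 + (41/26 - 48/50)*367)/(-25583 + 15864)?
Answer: -32694617/6317350 ≈ -5.1754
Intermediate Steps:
(50073 + (41/26 - 48/50)*367)/(-25583 + 15864) = (50073 + (41*(1/26) - 48*1/50)*367)/(-9719) = (50073 + (41/26 - 24/25)*367)*(-1/9719) = (50073 + (401/650)*367)*(-1/9719) = (50073 + 147167/650)*(-1/9719) = (32694617/650)*(-1/9719) = -32694617/6317350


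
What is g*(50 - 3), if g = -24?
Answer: -1128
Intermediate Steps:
g*(50 - 3) = -24*(50 - 3) = -24*47 = -1128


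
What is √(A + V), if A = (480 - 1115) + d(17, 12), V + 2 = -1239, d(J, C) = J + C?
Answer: I*√1847 ≈ 42.977*I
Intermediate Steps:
d(J, C) = C + J
V = -1241 (V = -2 - 1239 = -1241)
A = -606 (A = (480 - 1115) + (12 + 17) = -635 + 29 = -606)
√(A + V) = √(-606 - 1241) = √(-1847) = I*√1847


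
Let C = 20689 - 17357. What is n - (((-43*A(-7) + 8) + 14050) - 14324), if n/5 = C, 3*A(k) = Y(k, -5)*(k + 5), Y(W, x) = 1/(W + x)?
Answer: 304711/18 ≈ 16928.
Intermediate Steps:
A(k) = (5 + k)/(3*(-5 + k)) (A(k) = ((k + 5)/(k - 5))/3 = ((5 + k)/(-5 + k))/3 = (5 + k)/(3*(-5 + k)))
C = 3332
n = 16660 (n = 5*3332 = 16660)
n - (((-43*A(-7) + 8) + 14050) - 14324) = 16660 - (((-43*(5 - 7)/(3*(-5 - 7)) + 8) + 14050) - 14324) = 16660 - (((-43*(-2)/(3*(-12)) + 8) + 14050) - 14324) = 16660 - (((-43*(-1)*(-2)/(3*12) + 8) + 14050) - 14324) = 16660 - (((-43*1/18 + 8) + 14050) - 14324) = 16660 - (((-43/18 + 8) + 14050) - 14324) = 16660 - ((101/18 + 14050) - 14324) = 16660 - (253001/18 - 14324) = 16660 - 1*(-4831/18) = 16660 + 4831/18 = 304711/18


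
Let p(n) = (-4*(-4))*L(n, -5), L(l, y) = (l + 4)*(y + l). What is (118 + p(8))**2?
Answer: 481636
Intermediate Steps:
L(l, y) = (4 + l)*(l + y)
p(n) = -320 - 16*n + 16*n**2 (p(n) = (-4*(-4))*(n**2 + 4*n + 4*(-5) + n*(-5)) = 16*(n**2 + 4*n - 20 - 5*n) = 16*(-20 + n**2 - n) = -320 - 16*n + 16*n**2)
(118 + p(8))**2 = (118 + (-320 - 16*8 + 16*8**2))**2 = (118 + (-320 - 128 + 16*64))**2 = (118 + (-320 - 128 + 1024))**2 = (118 + 576)**2 = 694**2 = 481636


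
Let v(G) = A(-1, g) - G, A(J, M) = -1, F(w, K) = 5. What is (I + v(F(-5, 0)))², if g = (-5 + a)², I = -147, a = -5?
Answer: 23409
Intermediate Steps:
g = 100 (g = (-5 - 5)² = (-10)² = 100)
v(G) = -1 - G
(I + v(F(-5, 0)))² = (-147 + (-1 - 1*5))² = (-147 + (-1 - 5))² = (-147 - 6)² = (-153)² = 23409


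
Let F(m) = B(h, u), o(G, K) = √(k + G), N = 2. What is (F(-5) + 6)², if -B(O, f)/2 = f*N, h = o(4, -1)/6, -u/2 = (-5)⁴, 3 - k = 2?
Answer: 25060036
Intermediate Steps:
k = 1 (k = 3 - 1*2 = 3 - 2 = 1)
o(G, K) = √(1 + G)
u = -1250 (u = -2*(-5)⁴ = -2*625 = -1250)
h = √5/6 (h = √(1 + 4)/6 = √5*(⅙) = √5/6 ≈ 0.37268)
B(O, f) = -4*f (B(O, f) = -2*f*2 = -4*f)
F(m) = 5000 (F(m) = -4*(-1250) = 5000)
(F(-5) + 6)² = (5000 + 6)² = 5006² = 25060036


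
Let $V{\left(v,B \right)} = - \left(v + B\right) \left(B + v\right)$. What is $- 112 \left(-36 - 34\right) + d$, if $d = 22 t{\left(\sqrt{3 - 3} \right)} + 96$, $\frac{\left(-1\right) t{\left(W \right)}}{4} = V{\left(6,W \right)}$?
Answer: $11104$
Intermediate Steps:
$V{\left(v,B \right)} = - \left(B + v\right)^{2}$ ($V{\left(v,B \right)} = - \left(B + v\right) \left(B + v\right) = - \left(B + v\right)^{2}$)
$t{\left(W \right)} = 4 \left(6 + W\right)^{2}$ ($t{\left(W \right)} = - 4 \left(- \left(W + 6\right)^{2}\right) = - 4 \left(- \left(6 + W\right)^{2}\right) = 4 \left(6 + W\right)^{2}$)
$d = 3264$ ($d = 22 \cdot 4 \left(6 + \sqrt{3 - 3}\right)^{2} + 96 = 22 \cdot 4 \left(6 + \sqrt{0}\right)^{2} + 96 = 22 \cdot 4 \left(6 + 0\right)^{2} + 96 = 22 \cdot 4 \cdot 6^{2} + 96 = 22 \cdot 4 \cdot 36 + 96 = 22 \cdot 144 + 96 = 3168 + 96 = 3264$)
$- 112 \left(-36 - 34\right) + d = - 112 \left(-36 - 34\right) + 3264 = \left(-112\right) \left(-70\right) + 3264 = 7840 + 3264 = 11104$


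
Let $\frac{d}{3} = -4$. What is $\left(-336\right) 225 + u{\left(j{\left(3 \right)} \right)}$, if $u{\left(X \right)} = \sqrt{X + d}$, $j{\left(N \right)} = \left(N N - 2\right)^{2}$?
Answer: $-75600 + \sqrt{37} \approx -75594.0$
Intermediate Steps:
$d = -12$ ($d = 3 \left(-4\right) = -12$)
$j{\left(N \right)} = \left(-2 + N^{2}\right)^{2}$ ($j{\left(N \right)} = \left(N^{2} - 2\right)^{2} = \left(-2 + N^{2}\right)^{2}$)
$u{\left(X \right)} = \sqrt{-12 + X}$ ($u{\left(X \right)} = \sqrt{X - 12} = \sqrt{-12 + X}$)
$\left(-336\right) 225 + u{\left(j{\left(3 \right)} \right)} = \left(-336\right) 225 + \sqrt{-12 + \left(-2 + 3^{2}\right)^{2}} = -75600 + \sqrt{-12 + \left(-2 + 9\right)^{2}} = -75600 + \sqrt{-12 + 7^{2}} = -75600 + \sqrt{-12 + 49} = -75600 + \sqrt{37}$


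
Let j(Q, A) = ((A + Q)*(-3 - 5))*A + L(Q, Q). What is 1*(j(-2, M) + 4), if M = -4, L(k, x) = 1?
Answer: -187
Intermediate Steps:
j(Q, A) = 1 + A*(-8*A - 8*Q) (j(Q, A) = ((A + Q)*(-3 - 5))*A + 1 = ((A + Q)*(-8))*A + 1 = (-8*A - 8*Q)*A + 1 = A*(-8*A - 8*Q) + 1 = 1 + A*(-8*A - 8*Q))
1*(j(-2, M) + 4) = 1*((1 - 8*(-4)² - 8*(-4)*(-2)) + 4) = 1*((1 - 8*16 - 64) + 4) = 1*((1 - 128 - 64) + 4) = 1*(-191 + 4) = 1*(-187) = -187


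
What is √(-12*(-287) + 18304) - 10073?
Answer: -10073 + 2*√5437 ≈ -9925.5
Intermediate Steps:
√(-12*(-287) + 18304) - 10073 = √(3444 + 18304) - 10073 = √21748 - 10073 = 2*√5437 - 10073 = -10073 + 2*√5437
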